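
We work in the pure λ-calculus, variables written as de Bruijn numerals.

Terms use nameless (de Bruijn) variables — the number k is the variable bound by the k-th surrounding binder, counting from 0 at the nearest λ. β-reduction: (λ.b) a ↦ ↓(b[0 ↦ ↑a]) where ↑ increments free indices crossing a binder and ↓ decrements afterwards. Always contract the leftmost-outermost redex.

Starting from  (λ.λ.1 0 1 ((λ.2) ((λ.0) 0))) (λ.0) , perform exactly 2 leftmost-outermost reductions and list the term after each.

  start: (λ.λ.1 0 1 ((λ.2) ((λ.0) 0))) (λ.0)
  [1] λ.(λ.0) 0 (λ.0) ((λ.λ.0) ((λ.0) 0))
  [2] λ.0 (λ.0) ((λ.λ.0) ((λ.0) 0))

Answer: after 2 steps: λ.0 (λ.0) ((λ.λ.0) ((λ.0) 0))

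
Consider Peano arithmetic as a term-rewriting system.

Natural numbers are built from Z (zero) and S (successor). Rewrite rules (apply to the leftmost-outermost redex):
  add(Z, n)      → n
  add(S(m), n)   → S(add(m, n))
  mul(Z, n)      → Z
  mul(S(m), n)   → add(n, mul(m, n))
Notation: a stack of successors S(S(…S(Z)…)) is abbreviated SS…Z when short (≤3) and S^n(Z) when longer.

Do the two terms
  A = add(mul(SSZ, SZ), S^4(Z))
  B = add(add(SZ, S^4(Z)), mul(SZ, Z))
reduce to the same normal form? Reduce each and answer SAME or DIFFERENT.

Term A:
  start: add(mul(SSZ, SZ), S^4(Z))
  →1  add(add(SZ, mul(SZ, SZ)), S^4(Z))
  →2  add(S(add(Z, mul(SZ, SZ))), S^4(Z))
  →3  S(add(add(Z, mul(SZ, SZ)), S^4(Z)))
  →4  S(add(mul(SZ, SZ), S^4(Z)))
  →5  S(add(add(SZ, mul(Z, SZ)), S^4(Z)))
  →6  S(add(S(add(Z, mul(Z, SZ))), S^4(Z)))
  →7  S(S(add(add(Z, mul(Z, SZ)), S^4(Z))))
  →8  S(S(add(mul(Z, SZ), S^4(Z))))
  →9  S(S(add(Z, S^4(Z))))
  →10  S^6(Z)

Term B:
  start: add(add(SZ, S^4(Z)), mul(SZ, Z))
  →1  add(S(add(Z, S^4(Z))), mul(SZ, Z))
  →2  S(add(add(Z, S^4(Z)), mul(SZ, Z)))
  →3  S(add(S^4(Z), mul(SZ, Z)))
  →4  S(S(add(SSSZ, mul(SZ, Z))))
  →5  S(S(S(add(SSZ, mul(SZ, Z)))))
  →6  S(S(S(S(add(SZ, mul(SZ, Z))))))
  →7  S(S(S(S(S(add(Z, mul(SZ, Z)))))))
  →8  S(S(S(S(S(mul(SZ, Z))))))
  →9  S(S(S(S(S(add(Z, mul(Z, Z)))))))
  →10  S(S(S(S(S(mul(Z, Z))))))
  →11  S^5(Z)

Answer: DIFFERENT — A ⇓ S^6(Z), B ⇓ S^5(Z)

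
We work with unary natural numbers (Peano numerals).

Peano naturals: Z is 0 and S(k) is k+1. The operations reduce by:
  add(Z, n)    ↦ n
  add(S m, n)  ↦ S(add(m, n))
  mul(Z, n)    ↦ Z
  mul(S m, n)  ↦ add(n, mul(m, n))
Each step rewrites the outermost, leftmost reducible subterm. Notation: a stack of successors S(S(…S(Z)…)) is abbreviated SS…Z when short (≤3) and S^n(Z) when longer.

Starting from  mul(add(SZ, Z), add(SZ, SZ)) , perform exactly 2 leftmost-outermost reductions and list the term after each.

Answer: after 2 steps: add(add(SZ, SZ), mul(add(Z, Z), add(SZ, SZ)))

Derivation:
  start: mul(add(SZ, Z), add(SZ, SZ))
  step 1: mul(S(add(Z, Z)), add(SZ, SZ))
  step 2: add(add(SZ, SZ), mul(add(Z, Z), add(SZ, SZ)))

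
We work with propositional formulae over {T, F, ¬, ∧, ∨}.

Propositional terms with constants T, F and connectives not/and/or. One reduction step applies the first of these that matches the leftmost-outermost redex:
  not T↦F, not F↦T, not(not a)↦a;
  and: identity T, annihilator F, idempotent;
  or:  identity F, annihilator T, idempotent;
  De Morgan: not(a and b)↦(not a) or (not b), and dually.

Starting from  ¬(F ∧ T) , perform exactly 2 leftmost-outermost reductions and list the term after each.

  start: ¬(F ∧ T)
  [1] ¬F ∨ ¬T
  [2] T ∨ ¬T

Answer: after 2 steps: T ∨ ¬T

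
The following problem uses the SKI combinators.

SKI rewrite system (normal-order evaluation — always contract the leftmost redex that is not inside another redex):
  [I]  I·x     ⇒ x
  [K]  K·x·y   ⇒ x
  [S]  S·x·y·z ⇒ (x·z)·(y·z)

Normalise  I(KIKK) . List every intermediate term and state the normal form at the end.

Answer: normal form = K  (in 3 steps)

Reduction:
  start: I(KIKK)
  →1  KIKK
  →2  IK
  →3  K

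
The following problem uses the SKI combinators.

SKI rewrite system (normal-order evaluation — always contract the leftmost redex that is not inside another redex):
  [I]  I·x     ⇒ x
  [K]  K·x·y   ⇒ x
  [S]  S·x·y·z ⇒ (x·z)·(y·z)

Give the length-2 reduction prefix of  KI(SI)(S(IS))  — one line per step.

  start: KI(SI)(S(IS))
  step 1: I(S(IS))
  step 2: S(IS)

Answer: after 2 steps: S(IS)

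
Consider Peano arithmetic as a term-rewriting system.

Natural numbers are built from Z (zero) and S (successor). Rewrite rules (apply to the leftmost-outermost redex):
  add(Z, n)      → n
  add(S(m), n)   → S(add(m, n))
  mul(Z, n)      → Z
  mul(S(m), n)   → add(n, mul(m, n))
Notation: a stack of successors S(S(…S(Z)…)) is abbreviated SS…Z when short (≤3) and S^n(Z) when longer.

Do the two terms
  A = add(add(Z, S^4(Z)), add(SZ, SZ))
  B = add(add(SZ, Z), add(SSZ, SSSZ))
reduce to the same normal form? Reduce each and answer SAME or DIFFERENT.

Term A:
  start: add(add(Z, S^4(Z)), add(SZ, SZ))
  →1  add(S^4(Z), add(SZ, SZ))
  →2  S(add(SSSZ, add(SZ, SZ)))
  →3  S(S(add(SSZ, add(SZ, SZ))))
  →4  S(S(S(add(SZ, add(SZ, SZ)))))
  →5  S(S(S(S(add(Z, add(SZ, SZ))))))
  →6  S(S(S(S(add(SZ, SZ)))))
  →7  S(S(S(S(S(add(Z, SZ))))))
  →8  S^6(Z)

Term B:
  start: add(add(SZ, Z), add(SSZ, SSSZ))
  →1  add(S(add(Z, Z)), add(SSZ, SSSZ))
  →2  S(add(add(Z, Z), add(SSZ, SSSZ)))
  →3  S(add(Z, add(SSZ, SSSZ)))
  →4  S(add(SSZ, SSSZ))
  →5  S(S(add(SZ, SSSZ)))
  →6  S(S(S(add(Z, SSSZ))))
  →7  S^6(Z)

Answer: SAME — A ⇓ S^6(Z), B ⇓ S^6(Z)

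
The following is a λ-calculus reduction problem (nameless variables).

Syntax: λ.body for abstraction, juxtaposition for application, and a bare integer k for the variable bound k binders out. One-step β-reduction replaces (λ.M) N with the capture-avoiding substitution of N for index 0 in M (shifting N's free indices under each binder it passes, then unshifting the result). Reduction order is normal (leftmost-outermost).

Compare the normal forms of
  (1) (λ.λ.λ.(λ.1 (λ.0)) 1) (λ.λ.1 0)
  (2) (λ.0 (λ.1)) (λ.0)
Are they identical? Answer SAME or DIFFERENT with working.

Answer: DIFFERENT — A ⇓ λ.λ.0 (λ.0), B ⇓ λ.λ.0

Reduction:
Term A:
  start: (λ.λ.λ.(λ.1 (λ.0)) 1) (λ.λ.1 0)
  step 1: λ.λ.(λ.1 (λ.0)) 1
  step 2: λ.λ.0 (λ.0)

Term B:
  start: (λ.0 (λ.1)) (λ.0)
  step 1: (λ.0) (λ.λ.0)
  step 2: λ.λ.0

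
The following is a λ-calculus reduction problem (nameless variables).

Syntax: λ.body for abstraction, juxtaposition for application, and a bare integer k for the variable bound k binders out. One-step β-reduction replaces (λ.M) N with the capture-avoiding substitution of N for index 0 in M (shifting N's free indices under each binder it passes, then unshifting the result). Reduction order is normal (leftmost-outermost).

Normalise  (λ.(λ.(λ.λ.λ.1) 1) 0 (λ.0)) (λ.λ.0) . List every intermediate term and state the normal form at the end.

Answer: normal form = λ.λ.0  (in 4 steps)

Reduction:
  start: (λ.(λ.(λ.λ.λ.1) 1) 0 (λ.0)) (λ.λ.0)
  →1  (λ.(λ.λ.λ.1) (λ.λ.0)) (λ.λ.0) (λ.0)
  →2  (λ.λ.λ.1) (λ.λ.0) (λ.0)
  →3  (λ.λ.1) (λ.0)
  →4  λ.λ.0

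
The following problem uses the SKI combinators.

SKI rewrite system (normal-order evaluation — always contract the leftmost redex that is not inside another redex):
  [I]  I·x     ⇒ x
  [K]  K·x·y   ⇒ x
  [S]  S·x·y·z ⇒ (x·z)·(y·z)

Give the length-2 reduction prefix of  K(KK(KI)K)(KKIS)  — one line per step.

  start: K(KK(KI)K)(KKIS)
  →1  KK(KI)K
  →2  KK

Answer: after 2 steps: KK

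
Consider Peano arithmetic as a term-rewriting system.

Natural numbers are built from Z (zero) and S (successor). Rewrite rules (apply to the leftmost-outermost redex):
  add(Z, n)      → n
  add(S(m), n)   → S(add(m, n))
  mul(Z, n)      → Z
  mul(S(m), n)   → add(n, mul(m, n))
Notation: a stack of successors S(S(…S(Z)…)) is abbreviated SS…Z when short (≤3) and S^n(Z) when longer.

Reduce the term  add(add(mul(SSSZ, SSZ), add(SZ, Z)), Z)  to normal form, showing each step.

  start: add(add(mul(SSSZ, SSZ), add(SZ, Z)), Z)
  →1  add(add(add(SSZ, mul(SSZ, SSZ)), add(SZ, Z)), Z)
  →2  add(add(S(add(SZ, mul(SSZ, SSZ))), add(SZ, Z)), Z)
  →3  add(S(add(add(SZ, mul(SSZ, SSZ)), add(SZ, Z))), Z)
  →4  S(add(add(add(SZ, mul(SSZ, SSZ)), add(SZ, Z)), Z))
  →5  S(add(add(S(add(Z, mul(SSZ, SSZ))), add(SZ, Z)), Z))
  →6  S(add(S(add(add(Z, mul(SSZ, SSZ)), add(SZ, Z))), Z))
  →7  S(S(add(add(add(Z, mul(SSZ, SSZ)), add(SZ, Z)), Z)))
  →8  S(S(add(add(mul(SSZ, SSZ), add(SZ, Z)), Z)))
  →9  S(S(add(add(add(SSZ, mul(SZ, SSZ)), add(SZ, Z)), Z)))
  →10  S(S(add(add(S(add(SZ, mul(SZ, SSZ))), add(SZ, Z)), Z)))
  →11  S(S(add(S(add(add(SZ, mul(SZ, SSZ)), add(SZ, Z))), Z)))
  →12  S(S(S(add(add(add(SZ, mul(SZ, SSZ)), add(SZ, Z)), Z))))
  →13  S(S(S(add(add(S(add(Z, mul(SZ, SSZ))), add(SZ, Z)), Z))))
  →14  S(S(S(add(S(add(add(Z, mul(SZ, SSZ)), add(SZ, Z))), Z))))
  →15  S(S(S(S(add(add(add(Z, mul(SZ, SSZ)), add(SZ, Z)), Z)))))
  →16  S(S(S(S(add(add(mul(SZ, SSZ), add(SZ, Z)), Z)))))
  →17  S(S(S(S(add(add(add(SSZ, mul(Z, SSZ)), add(SZ, Z)), Z)))))
  →18  S(S(S(S(add(add(S(add(SZ, mul(Z, SSZ))), add(SZ, Z)), Z)))))
  →19  S(S(S(S(add(S(add(add(SZ, mul(Z, SSZ)), add(SZ, Z))), Z)))))
  →20  S(S(S(S(S(add(add(add(SZ, mul(Z, SSZ)), add(SZ, Z)), Z))))))
  →21  S(S(S(S(S(add(add(S(add(Z, mul(Z, SSZ))), add(SZ, Z)), Z))))))
  →22  S(S(S(S(S(add(S(add(add(Z, mul(Z, SSZ)), add(SZ, Z))), Z))))))
  →23  S(S(S(S(S(S(add(add(add(Z, mul(Z, SSZ)), add(SZ, Z)), Z)))))))
  →24  S(S(S(S(S(S(add(add(mul(Z, SSZ), add(SZ, Z)), Z)))))))
  →25  S(S(S(S(S(S(add(add(Z, add(SZ, Z)), Z)))))))
  →26  S(S(S(S(S(S(add(add(SZ, Z), Z)))))))
  →27  S(S(S(S(S(S(add(S(add(Z, Z)), Z)))))))
  →28  S(S(S(S(S(S(S(add(add(Z, Z), Z))))))))
  →29  S(S(S(S(S(S(S(add(Z, Z))))))))
  →30  S^7(Z)

Answer: normal form = S^7(Z)  (in 30 steps)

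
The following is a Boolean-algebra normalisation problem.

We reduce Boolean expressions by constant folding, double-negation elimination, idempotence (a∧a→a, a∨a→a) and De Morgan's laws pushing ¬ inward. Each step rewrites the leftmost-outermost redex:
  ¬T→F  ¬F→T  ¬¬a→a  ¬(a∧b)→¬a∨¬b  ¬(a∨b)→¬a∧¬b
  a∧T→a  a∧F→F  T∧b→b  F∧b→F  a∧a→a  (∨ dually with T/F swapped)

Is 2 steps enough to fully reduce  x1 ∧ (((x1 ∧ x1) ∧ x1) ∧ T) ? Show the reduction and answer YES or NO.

Answer: NO — after 2 steps the term is x1 ∧ (x1 ∧ x1), not yet normal

Derivation:
  start: x1 ∧ (((x1 ∧ x1) ∧ x1) ∧ T)
  →1  x1 ∧ ((x1 ∧ x1) ∧ x1)
  →2  x1 ∧ (x1 ∧ x1)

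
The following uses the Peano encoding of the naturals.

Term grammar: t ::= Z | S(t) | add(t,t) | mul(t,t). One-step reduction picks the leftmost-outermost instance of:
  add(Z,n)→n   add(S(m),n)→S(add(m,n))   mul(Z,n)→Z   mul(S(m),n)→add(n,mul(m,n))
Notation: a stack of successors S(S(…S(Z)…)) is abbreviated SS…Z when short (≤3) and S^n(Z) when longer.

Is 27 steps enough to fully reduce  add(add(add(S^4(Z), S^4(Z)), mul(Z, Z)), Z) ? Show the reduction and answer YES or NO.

  start: add(add(add(S^4(Z), S^4(Z)), mul(Z, Z)), Z)
  →1  add(add(S(add(SSSZ, S^4(Z))), mul(Z, Z)), Z)
  →2  add(S(add(add(SSSZ, S^4(Z)), mul(Z, Z))), Z)
  →3  S(add(add(add(SSSZ, S^4(Z)), mul(Z, Z)), Z))
  →4  S(add(add(S(add(SSZ, S^4(Z))), mul(Z, Z)), Z))
  →5  S(add(S(add(add(SSZ, S^4(Z)), mul(Z, Z))), Z))
  →6  S(S(add(add(add(SSZ, S^4(Z)), mul(Z, Z)), Z)))
  →7  S(S(add(add(S(add(SZ, S^4(Z))), mul(Z, Z)), Z)))
  →8  S(S(add(S(add(add(SZ, S^4(Z)), mul(Z, Z))), Z)))
  →9  S(S(S(add(add(add(SZ, S^4(Z)), mul(Z, Z)), Z))))
  →10  S(S(S(add(add(S(add(Z, S^4(Z))), mul(Z, Z)), Z))))
  →11  S(S(S(add(S(add(add(Z, S^4(Z)), mul(Z, Z))), Z))))
  →12  S(S(S(S(add(add(add(Z, S^4(Z)), mul(Z, Z)), Z)))))
  →13  S(S(S(S(add(add(S^4(Z), mul(Z, Z)), Z)))))
  →14  S(S(S(S(add(S(add(SSSZ, mul(Z, Z))), Z)))))
  →15  S(S(S(S(S(add(add(SSSZ, mul(Z, Z)), Z))))))
  →16  S(S(S(S(S(add(S(add(SSZ, mul(Z, Z))), Z))))))
  →17  S(S(S(S(S(S(add(add(SSZ, mul(Z, Z)), Z)))))))
  →18  S(S(S(S(S(S(add(S(add(SZ, mul(Z, Z))), Z)))))))
  →19  S(S(S(S(S(S(S(add(add(SZ, mul(Z, Z)), Z))))))))
  →20  S(S(S(S(S(S(S(add(S(add(Z, mul(Z, Z))), Z))))))))
  →21  S(S(S(S(S(S(S(S(add(add(Z, mul(Z, Z)), Z)))))))))
  →22  S(S(S(S(S(S(S(S(add(mul(Z, Z), Z)))))))))
  →23  S(S(S(S(S(S(S(S(add(Z, Z)))))))))
  →24  S^8(Z)

Answer: YES — reaches normal form S^8(Z) in 24 ≤ 27 steps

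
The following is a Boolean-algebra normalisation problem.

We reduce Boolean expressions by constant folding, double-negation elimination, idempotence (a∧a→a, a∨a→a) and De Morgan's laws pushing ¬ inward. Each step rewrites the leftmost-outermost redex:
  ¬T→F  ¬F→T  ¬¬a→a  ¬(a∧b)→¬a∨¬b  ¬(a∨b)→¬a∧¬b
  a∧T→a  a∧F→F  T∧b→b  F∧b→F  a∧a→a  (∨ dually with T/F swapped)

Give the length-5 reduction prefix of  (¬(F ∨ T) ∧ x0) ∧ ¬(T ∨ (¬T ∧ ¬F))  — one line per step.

Answer: after 5 steps: F ∧ ¬(T ∨ (¬T ∧ ¬F))

Working:
  start: (¬(F ∨ T) ∧ x0) ∧ ¬(T ∨ (¬T ∧ ¬F))
  →1  ((¬F ∧ ¬T) ∧ x0) ∧ ¬(T ∨ (¬T ∧ ¬F))
  →2  ((T ∧ ¬T) ∧ x0) ∧ ¬(T ∨ (¬T ∧ ¬F))
  →3  (¬T ∧ x0) ∧ ¬(T ∨ (¬T ∧ ¬F))
  →4  (F ∧ x0) ∧ ¬(T ∨ (¬T ∧ ¬F))
  →5  F ∧ ¬(T ∨ (¬T ∧ ¬F))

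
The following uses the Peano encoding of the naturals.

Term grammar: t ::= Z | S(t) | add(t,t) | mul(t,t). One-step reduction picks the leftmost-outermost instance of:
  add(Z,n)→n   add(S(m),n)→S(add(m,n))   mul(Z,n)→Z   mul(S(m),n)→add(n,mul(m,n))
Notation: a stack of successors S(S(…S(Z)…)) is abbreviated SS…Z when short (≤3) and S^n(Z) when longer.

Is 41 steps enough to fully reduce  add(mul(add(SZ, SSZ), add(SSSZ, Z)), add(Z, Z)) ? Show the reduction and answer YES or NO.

Answer: YES — reaches normal form S^9(Z) in 41 ≤ 41 steps

Working:
  start: add(mul(add(SZ, SSZ), add(SSSZ, Z)), add(Z, Z))
  step 1: add(mul(S(add(Z, SSZ)), add(SSSZ, Z)), add(Z, Z))
  step 2: add(add(add(SSSZ, Z), mul(add(Z, SSZ), add(SSSZ, Z))), add(Z, Z))
  step 3: add(add(S(add(SSZ, Z)), mul(add(Z, SSZ), add(SSSZ, Z))), add(Z, Z))
  step 4: add(S(add(add(SSZ, Z), mul(add(Z, SSZ), add(SSSZ, Z)))), add(Z, Z))
  step 5: S(add(add(add(SSZ, Z), mul(add(Z, SSZ), add(SSSZ, Z))), add(Z, Z)))
  step 6: S(add(add(S(add(SZ, Z)), mul(add(Z, SSZ), add(SSSZ, Z))), add(Z, Z)))
  step 7: S(add(S(add(add(SZ, Z), mul(add(Z, SSZ), add(SSSZ, Z)))), add(Z, Z)))
  step 8: S(S(add(add(add(SZ, Z), mul(add(Z, SSZ), add(SSSZ, Z))), add(Z, Z))))
  step 9: S(S(add(add(S(add(Z, Z)), mul(add(Z, SSZ), add(SSSZ, Z))), add(Z, Z))))
  step 10: S(S(add(S(add(add(Z, Z), mul(add(Z, SSZ), add(SSSZ, Z)))), add(Z, Z))))
  step 11: S(S(S(add(add(add(Z, Z), mul(add(Z, SSZ), add(SSSZ, Z))), add(Z, Z)))))
  step 12: S(S(S(add(add(Z, mul(add(Z, SSZ), add(SSSZ, Z))), add(Z, Z)))))
  step 13: S(S(S(add(mul(add(Z, SSZ), add(SSSZ, Z)), add(Z, Z)))))
  step 14: S(S(S(add(mul(SSZ, add(SSSZ, Z)), add(Z, Z)))))
  step 15: S(S(S(add(add(add(SSSZ, Z), mul(SZ, add(SSSZ, Z))), add(Z, Z)))))
  step 16: S(S(S(add(add(S(add(SSZ, Z)), mul(SZ, add(SSSZ, Z))), add(Z, Z)))))
  step 17: S(S(S(add(S(add(add(SSZ, Z), mul(SZ, add(SSSZ, Z)))), add(Z, Z)))))
  step 18: S(S(S(S(add(add(add(SSZ, Z), mul(SZ, add(SSSZ, Z))), add(Z, Z))))))
  step 19: S(S(S(S(add(add(S(add(SZ, Z)), mul(SZ, add(SSSZ, Z))), add(Z, Z))))))
  step 20: S(S(S(S(add(S(add(add(SZ, Z), mul(SZ, add(SSSZ, Z)))), add(Z, Z))))))
  step 21: S(S(S(S(S(add(add(add(SZ, Z), mul(SZ, add(SSSZ, Z))), add(Z, Z)))))))
  step 22: S(S(S(S(S(add(add(S(add(Z, Z)), mul(SZ, add(SSSZ, Z))), add(Z, Z)))))))
  step 23: S(S(S(S(S(add(S(add(add(Z, Z), mul(SZ, add(SSSZ, Z)))), add(Z, Z)))))))
  step 24: S(S(S(S(S(S(add(add(add(Z, Z), mul(SZ, add(SSSZ, Z))), add(Z, Z))))))))
  step 25: S(S(S(S(S(S(add(add(Z, mul(SZ, add(SSSZ, Z))), add(Z, Z))))))))
  step 26: S(S(S(S(S(S(add(mul(SZ, add(SSSZ, Z)), add(Z, Z))))))))
  step 27: S(S(S(S(S(S(add(add(add(SSSZ, Z), mul(Z, add(SSSZ, Z))), add(Z, Z))))))))
  step 28: S(S(S(S(S(S(add(add(S(add(SSZ, Z)), mul(Z, add(SSSZ, Z))), add(Z, Z))))))))
  step 29: S(S(S(S(S(S(add(S(add(add(SSZ, Z), mul(Z, add(SSSZ, Z)))), add(Z, Z))))))))
  step 30: S(S(S(S(S(S(S(add(add(add(SSZ, Z), mul(Z, add(SSSZ, Z))), add(Z, Z)))))))))
  step 31: S(S(S(S(S(S(S(add(add(S(add(SZ, Z)), mul(Z, add(SSSZ, Z))), add(Z, Z)))))))))
  step 32: S(S(S(S(S(S(S(add(S(add(add(SZ, Z), mul(Z, add(SSSZ, Z)))), add(Z, Z)))))))))
  step 33: S(S(S(S(S(S(S(S(add(add(add(SZ, Z), mul(Z, add(SSSZ, Z))), add(Z, Z))))))))))
  step 34: S(S(S(S(S(S(S(S(add(add(S(add(Z, Z)), mul(Z, add(SSSZ, Z))), add(Z, Z))))))))))
  step 35: S(S(S(S(S(S(S(S(add(S(add(add(Z, Z), mul(Z, add(SSSZ, Z)))), add(Z, Z))))))))))
  step 36: S(S(S(S(S(S(S(S(S(add(add(add(Z, Z), mul(Z, add(SSSZ, Z))), add(Z, Z)))))))))))
  step 37: S(S(S(S(S(S(S(S(S(add(add(Z, mul(Z, add(SSSZ, Z))), add(Z, Z)))))))))))
  step 38: S(S(S(S(S(S(S(S(S(add(mul(Z, add(SSSZ, Z)), add(Z, Z)))))))))))
  step 39: S(S(S(S(S(S(S(S(S(add(Z, add(Z, Z)))))))))))
  step 40: S(S(S(S(S(S(S(S(S(add(Z, Z))))))))))
  step 41: S^9(Z)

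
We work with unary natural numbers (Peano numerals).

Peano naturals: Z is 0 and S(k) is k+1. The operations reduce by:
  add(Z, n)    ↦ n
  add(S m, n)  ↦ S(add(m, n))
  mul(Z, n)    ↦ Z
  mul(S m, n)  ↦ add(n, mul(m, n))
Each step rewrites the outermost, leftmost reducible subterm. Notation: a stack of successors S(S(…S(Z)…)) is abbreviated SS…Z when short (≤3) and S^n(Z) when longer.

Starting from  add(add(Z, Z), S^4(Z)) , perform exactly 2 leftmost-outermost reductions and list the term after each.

  start: add(add(Z, Z), S^4(Z))
  step 1: add(Z, S^4(Z))
  step 2: S^4(Z)

Answer: after 2 steps: S^4(Z)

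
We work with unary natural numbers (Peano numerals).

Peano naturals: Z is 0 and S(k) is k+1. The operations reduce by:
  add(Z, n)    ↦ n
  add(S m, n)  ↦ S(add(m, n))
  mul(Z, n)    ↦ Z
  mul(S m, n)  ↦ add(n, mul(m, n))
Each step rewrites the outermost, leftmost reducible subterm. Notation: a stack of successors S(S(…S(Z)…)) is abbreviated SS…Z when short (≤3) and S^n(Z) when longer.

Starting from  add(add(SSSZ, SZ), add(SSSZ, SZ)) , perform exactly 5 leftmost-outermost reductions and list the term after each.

Answer: after 5 steps: S(S(add(S(add(Z, SZ)), add(SSSZ, SZ))))

Derivation:
  start: add(add(SSSZ, SZ), add(SSSZ, SZ))
  step 1: add(S(add(SSZ, SZ)), add(SSSZ, SZ))
  step 2: S(add(add(SSZ, SZ), add(SSSZ, SZ)))
  step 3: S(add(S(add(SZ, SZ)), add(SSSZ, SZ)))
  step 4: S(S(add(add(SZ, SZ), add(SSSZ, SZ))))
  step 5: S(S(add(S(add(Z, SZ)), add(SSSZ, SZ))))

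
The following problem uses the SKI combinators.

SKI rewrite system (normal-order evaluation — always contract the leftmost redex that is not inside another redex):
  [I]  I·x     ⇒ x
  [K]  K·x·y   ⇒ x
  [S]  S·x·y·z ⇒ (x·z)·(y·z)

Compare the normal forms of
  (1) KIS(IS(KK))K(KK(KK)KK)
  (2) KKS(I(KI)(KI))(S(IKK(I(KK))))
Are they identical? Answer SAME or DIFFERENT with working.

Answer: DIFFERENT — A ⇓ K(KK), B ⇓ I

Derivation:
Term A:
  start: KIS(IS(KK))K(KK(KK)KK)
  step 1: I(IS(KK))K(KK(KK)KK)
  step 2: IS(KK)K(KK(KK)KK)
  step 3: S(KK)K(KK(KK)KK)
  step 4: KK(KK(KK)KK)(K(KK(KK)KK))
  step 5: K(K(KK(KK)KK))
  step 6: K(K(KKK))
  step 7: K(KK)

Term B:
  start: KKS(I(KI)(KI))(S(IKK(I(KK))))
  step 1: K(I(KI)(KI))(S(IKK(I(KK))))
  step 2: I(KI)(KI)
  step 3: KI(KI)
  step 4: I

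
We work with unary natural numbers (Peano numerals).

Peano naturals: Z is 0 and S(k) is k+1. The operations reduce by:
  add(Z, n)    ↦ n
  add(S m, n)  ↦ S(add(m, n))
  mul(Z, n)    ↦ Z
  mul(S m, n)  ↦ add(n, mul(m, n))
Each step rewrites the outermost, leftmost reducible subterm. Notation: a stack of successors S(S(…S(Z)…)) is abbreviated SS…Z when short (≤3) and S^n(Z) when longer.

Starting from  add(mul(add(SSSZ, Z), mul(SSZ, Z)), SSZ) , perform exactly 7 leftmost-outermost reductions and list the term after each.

Answer: after 7 steps: add(add(Z, mul(add(SSZ, Z), mul(SSZ, Z))), SSZ)

Reduction:
  start: add(mul(add(SSSZ, Z), mul(SSZ, Z)), SSZ)
  [1] add(mul(S(add(SSZ, Z)), mul(SSZ, Z)), SSZ)
  [2] add(add(mul(SSZ, Z), mul(add(SSZ, Z), mul(SSZ, Z))), SSZ)
  [3] add(add(add(Z, mul(SZ, Z)), mul(add(SSZ, Z), mul(SSZ, Z))), SSZ)
  [4] add(add(mul(SZ, Z), mul(add(SSZ, Z), mul(SSZ, Z))), SSZ)
  [5] add(add(add(Z, mul(Z, Z)), mul(add(SSZ, Z), mul(SSZ, Z))), SSZ)
  [6] add(add(mul(Z, Z), mul(add(SSZ, Z), mul(SSZ, Z))), SSZ)
  [7] add(add(Z, mul(add(SSZ, Z), mul(SSZ, Z))), SSZ)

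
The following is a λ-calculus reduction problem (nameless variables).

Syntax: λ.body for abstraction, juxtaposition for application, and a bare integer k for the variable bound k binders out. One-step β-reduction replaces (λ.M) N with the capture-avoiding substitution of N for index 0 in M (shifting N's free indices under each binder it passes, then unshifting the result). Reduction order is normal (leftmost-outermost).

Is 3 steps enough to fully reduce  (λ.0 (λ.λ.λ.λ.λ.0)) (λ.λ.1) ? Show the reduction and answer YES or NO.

Answer: YES — reaches normal form λ.λ.λ.λ.λ.λ.0 in 2 ≤ 3 steps

Derivation:
  start: (λ.0 (λ.λ.λ.λ.λ.0)) (λ.λ.1)
  step 1: (λ.λ.1) (λ.λ.λ.λ.λ.0)
  step 2: λ.λ.λ.λ.λ.λ.0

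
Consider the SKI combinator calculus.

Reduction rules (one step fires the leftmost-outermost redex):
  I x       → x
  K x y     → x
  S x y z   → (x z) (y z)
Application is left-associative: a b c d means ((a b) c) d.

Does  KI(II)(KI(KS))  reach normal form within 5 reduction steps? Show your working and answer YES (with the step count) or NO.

Answer: YES — reaches normal form I in 3 ≤ 5 steps

Derivation:
  start: KI(II)(KI(KS))
  step 1: I(KI(KS))
  step 2: KI(KS)
  step 3: I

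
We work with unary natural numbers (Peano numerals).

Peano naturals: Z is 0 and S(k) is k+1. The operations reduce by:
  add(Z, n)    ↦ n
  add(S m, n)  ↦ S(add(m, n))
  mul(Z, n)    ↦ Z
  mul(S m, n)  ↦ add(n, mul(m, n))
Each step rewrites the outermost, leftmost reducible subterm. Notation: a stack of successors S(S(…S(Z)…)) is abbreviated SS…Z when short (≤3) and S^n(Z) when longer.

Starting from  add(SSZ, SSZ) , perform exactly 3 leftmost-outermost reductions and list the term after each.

  start: add(SSZ, SSZ)
  →1  S(add(SZ, SSZ))
  →2  S(S(add(Z, SSZ)))
  →3  S^4(Z)

Answer: after 3 steps: S^4(Z)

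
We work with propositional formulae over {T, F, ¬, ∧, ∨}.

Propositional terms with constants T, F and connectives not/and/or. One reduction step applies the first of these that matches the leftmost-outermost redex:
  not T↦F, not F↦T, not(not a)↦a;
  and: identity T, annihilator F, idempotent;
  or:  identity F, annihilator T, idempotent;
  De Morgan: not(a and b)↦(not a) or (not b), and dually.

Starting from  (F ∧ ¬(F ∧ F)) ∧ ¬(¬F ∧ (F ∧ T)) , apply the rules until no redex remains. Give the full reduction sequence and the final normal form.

Answer: normal form = F  (in 2 steps)

Reduction:
  start: (F ∧ ¬(F ∧ F)) ∧ ¬(¬F ∧ (F ∧ T))
  →1  F ∧ ¬(¬F ∧ (F ∧ T))
  →2  F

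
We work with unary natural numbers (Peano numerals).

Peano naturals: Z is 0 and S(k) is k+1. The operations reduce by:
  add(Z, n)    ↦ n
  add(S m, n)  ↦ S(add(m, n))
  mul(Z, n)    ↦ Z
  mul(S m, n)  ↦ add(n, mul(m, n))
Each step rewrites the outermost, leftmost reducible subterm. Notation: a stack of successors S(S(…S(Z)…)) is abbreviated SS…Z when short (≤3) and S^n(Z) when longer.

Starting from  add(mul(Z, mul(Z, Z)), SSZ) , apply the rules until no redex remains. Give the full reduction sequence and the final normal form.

  start: add(mul(Z, mul(Z, Z)), SSZ)
  [1] add(Z, SSZ)
  [2] SSZ

Answer: normal form = SSZ  (in 2 steps)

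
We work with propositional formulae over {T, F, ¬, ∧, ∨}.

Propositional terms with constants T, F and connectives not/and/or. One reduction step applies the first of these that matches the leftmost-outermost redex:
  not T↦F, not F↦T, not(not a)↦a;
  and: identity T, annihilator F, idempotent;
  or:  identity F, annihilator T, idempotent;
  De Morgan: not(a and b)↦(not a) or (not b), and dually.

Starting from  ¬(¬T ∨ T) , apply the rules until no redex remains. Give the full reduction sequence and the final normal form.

Answer: normal form = F  (in 4 steps)

Derivation:
  start: ¬(¬T ∨ T)
  →1  ¬¬T ∧ ¬T
  →2  T ∧ ¬T
  →3  ¬T
  →4  F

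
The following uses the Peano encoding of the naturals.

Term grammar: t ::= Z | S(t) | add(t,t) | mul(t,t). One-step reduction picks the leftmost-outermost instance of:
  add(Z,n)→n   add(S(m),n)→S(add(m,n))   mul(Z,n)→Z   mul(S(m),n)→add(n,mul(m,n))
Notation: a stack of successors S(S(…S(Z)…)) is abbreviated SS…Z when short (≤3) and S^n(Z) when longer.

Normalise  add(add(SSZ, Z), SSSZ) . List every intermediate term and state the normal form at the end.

  start: add(add(SSZ, Z), SSSZ)
  [1] add(S(add(SZ, Z)), SSSZ)
  [2] S(add(add(SZ, Z), SSSZ))
  [3] S(add(S(add(Z, Z)), SSSZ))
  [4] S(S(add(add(Z, Z), SSSZ)))
  [5] S(S(add(Z, SSSZ)))
  [6] S^5(Z)

Answer: normal form = S^5(Z)  (in 6 steps)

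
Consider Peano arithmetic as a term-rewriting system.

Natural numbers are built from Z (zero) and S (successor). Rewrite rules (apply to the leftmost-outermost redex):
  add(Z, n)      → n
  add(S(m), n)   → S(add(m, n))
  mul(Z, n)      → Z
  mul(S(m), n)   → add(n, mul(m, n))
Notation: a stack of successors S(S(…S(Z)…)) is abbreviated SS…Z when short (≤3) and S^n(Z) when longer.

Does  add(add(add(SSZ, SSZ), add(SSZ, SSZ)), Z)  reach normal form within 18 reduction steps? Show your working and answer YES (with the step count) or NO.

Answer: NO — after 18 steps the term is S(S(S(S(S(S(S(add(SZ, Z)))))))), not yet normal

Derivation:
  start: add(add(add(SSZ, SSZ), add(SSZ, SSZ)), Z)
  →1  add(add(S(add(SZ, SSZ)), add(SSZ, SSZ)), Z)
  →2  add(S(add(add(SZ, SSZ), add(SSZ, SSZ))), Z)
  →3  S(add(add(add(SZ, SSZ), add(SSZ, SSZ)), Z))
  →4  S(add(add(S(add(Z, SSZ)), add(SSZ, SSZ)), Z))
  →5  S(add(S(add(add(Z, SSZ), add(SSZ, SSZ))), Z))
  →6  S(S(add(add(add(Z, SSZ), add(SSZ, SSZ)), Z)))
  →7  S(S(add(add(SSZ, add(SSZ, SSZ)), Z)))
  →8  S(S(add(S(add(SZ, add(SSZ, SSZ))), Z)))
  →9  S(S(S(add(add(SZ, add(SSZ, SSZ)), Z))))
  →10  S(S(S(add(S(add(Z, add(SSZ, SSZ))), Z))))
  →11  S(S(S(S(add(add(Z, add(SSZ, SSZ)), Z)))))
  →12  S(S(S(S(add(add(SSZ, SSZ), Z)))))
  →13  S(S(S(S(add(S(add(SZ, SSZ)), Z)))))
  →14  S(S(S(S(S(add(add(SZ, SSZ), Z))))))
  →15  S(S(S(S(S(add(S(add(Z, SSZ)), Z))))))
  →16  S(S(S(S(S(S(add(add(Z, SSZ), Z)))))))
  →17  S(S(S(S(S(S(add(SSZ, Z)))))))
  →18  S(S(S(S(S(S(S(add(SZ, Z))))))))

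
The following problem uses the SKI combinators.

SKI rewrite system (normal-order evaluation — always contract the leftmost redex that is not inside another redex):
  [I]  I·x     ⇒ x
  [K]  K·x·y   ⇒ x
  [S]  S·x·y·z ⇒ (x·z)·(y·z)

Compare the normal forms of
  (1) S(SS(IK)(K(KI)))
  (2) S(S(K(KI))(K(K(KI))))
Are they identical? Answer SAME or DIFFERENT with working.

Answer: SAME — A ⇓ S(S(K(KI))(K(K(KI)))), B ⇓ S(S(K(KI))(K(K(KI))))

Reduction:
Term A:
  start: S(SS(IK)(K(KI)))
  step 1: S(S(K(KI))(IK(K(KI))))
  step 2: S(S(K(KI))(K(K(KI))))

Term B:
  start: S(S(K(KI))(K(K(KI))))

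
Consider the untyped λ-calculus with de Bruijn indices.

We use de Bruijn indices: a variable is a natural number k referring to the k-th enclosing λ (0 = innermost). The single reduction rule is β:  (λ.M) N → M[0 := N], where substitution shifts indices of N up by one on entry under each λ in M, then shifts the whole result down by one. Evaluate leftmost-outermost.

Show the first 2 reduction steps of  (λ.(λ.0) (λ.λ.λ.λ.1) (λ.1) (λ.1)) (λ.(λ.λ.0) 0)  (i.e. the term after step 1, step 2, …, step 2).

Answer: after 2 steps: (λ.λ.λ.λ.1) (λ.λ.(λ.λ.0) 0) (λ.λ.(λ.λ.0) 0)

Derivation:
  start: (λ.(λ.0) (λ.λ.λ.λ.1) (λ.1) (λ.1)) (λ.(λ.λ.0) 0)
  →1  (λ.0) (λ.λ.λ.λ.1) (λ.λ.(λ.λ.0) 0) (λ.λ.(λ.λ.0) 0)
  →2  (λ.λ.λ.λ.1) (λ.λ.(λ.λ.0) 0) (λ.λ.(λ.λ.0) 0)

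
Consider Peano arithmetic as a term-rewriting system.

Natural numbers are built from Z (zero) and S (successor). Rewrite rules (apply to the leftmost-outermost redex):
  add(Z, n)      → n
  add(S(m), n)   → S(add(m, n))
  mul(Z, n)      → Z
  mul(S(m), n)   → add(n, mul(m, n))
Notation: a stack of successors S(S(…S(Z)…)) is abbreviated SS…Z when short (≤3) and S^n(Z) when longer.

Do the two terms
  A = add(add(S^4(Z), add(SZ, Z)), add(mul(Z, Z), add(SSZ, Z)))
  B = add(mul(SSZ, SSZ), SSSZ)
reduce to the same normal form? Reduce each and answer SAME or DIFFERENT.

Answer: SAME — A ⇓ S^7(Z), B ⇓ S^7(Z)

Reduction:
Term A:
  start: add(add(S^4(Z), add(SZ, Z)), add(mul(Z, Z), add(SSZ, Z)))
  →1  add(S(add(SSSZ, add(SZ, Z))), add(mul(Z, Z), add(SSZ, Z)))
  →2  S(add(add(SSSZ, add(SZ, Z)), add(mul(Z, Z), add(SSZ, Z))))
  →3  S(add(S(add(SSZ, add(SZ, Z))), add(mul(Z, Z), add(SSZ, Z))))
  →4  S(S(add(add(SSZ, add(SZ, Z)), add(mul(Z, Z), add(SSZ, Z)))))
  →5  S(S(add(S(add(SZ, add(SZ, Z))), add(mul(Z, Z), add(SSZ, Z)))))
  →6  S(S(S(add(add(SZ, add(SZ, Z)), add(mul(Z, Z), add(SSZ, Z))))))
  →7  S(S(S(add(S(add(Z, add(SZ, Z))), add(mul(Z, Z), add(SSZ, Z))))))
  →8  S(S(S(S(add(add(Z, add(SZ, Z)), add(mul(Z, Z), add(SSZ, Z)))))))
  →9  S(S(S(S(add(add(SZ, Z), add(mul(Z, Z), add(SSZ, Z)))))))
  →10  S(S(S(S(add(S(add(Z, Z)), add(mul(Z, Z), add(SSZ, Z)))))))
  →11  S(S(S(S(S(add(add(Z, Z), add(mul(Z, Z), add(SSZ, Z))))))))
  →12  S(S(S(S(S(add(Z, add(mul(Z, Z), add(SSZ, Z))))))))
  →13  S(S(S(S(S(add(mul(Z, Z), add(SSZ, Z)))))))
  →14  S(S(S(S(S(add(Z, add(SSZ, Z)))))))
  →15  S(S(S(S(S(add(SSZ, Z))))))
  →16  S(S(S(S(S(S(add(SZ, Z)))))))
  →17  S(S(S(S(S(S(S(add(Z, Z))))))))
  →18  S^7(Z)

Term B:
  start: add(mul(SSZ, SSZ), SSSZ)
  →1  add(add(SSZ, mul(SZ, SSZ)), SSSZ)
  →2  add(S(add(SZ, mul(SZ, SSZ))), SSSZ)
  →3  S(add(add(SZ, mul(SZ, SSZ)), SSSZ))
  →4  S(add(S(add(Z, mul(SZ, SSZ))), SSSZ))
  →5  S(S(add(add(Z, mul(SZ, SSZ)), SSSZ)))
  →6  S(S(add(mul(SZ, SSZ), SSSZ)))
  →7  S(S(add(add(SSZ, mul(Z, SSZ)), SSSZ)))
  →8  S(S(add(S(add(SZ, mul(Z, SSZ))), SSSZ)))
  →9  S(S(S(add(add(SZ, mul(Z, SSZ)), SSSZ))))
  →10  S(S(S(add(S(add(Z, mul(Z, SSZ))), SSSZ))))
  →11  S(S(S(S(add(add(Z, mul(Z, SSZ)), SSSZ)))))
  →12  S(S(S(S(add(mul(Z, SSZ), SSSZ)))))
  →13  S(S(S(S(add(Z, SSSZ)))))
  →14  S^7(Z)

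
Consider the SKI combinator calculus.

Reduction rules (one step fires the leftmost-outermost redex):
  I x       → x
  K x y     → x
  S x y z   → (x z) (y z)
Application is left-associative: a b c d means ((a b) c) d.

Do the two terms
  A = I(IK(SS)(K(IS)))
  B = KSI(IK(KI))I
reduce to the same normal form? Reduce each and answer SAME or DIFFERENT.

Term A:
  start: I(IK(SS)(K(IS)))
  step 1: IK(SS)(K(IS))
  step 2: K(SS)(K(IS))
  step 3: SS

Term B:
  start: KSI(IK(KI))I
  step 1: S(IK(KI))I
  step 2: S(K(KI))I

Answer: DIFFERENT — A ⇓ SS, B ⇓ S(K(KI))I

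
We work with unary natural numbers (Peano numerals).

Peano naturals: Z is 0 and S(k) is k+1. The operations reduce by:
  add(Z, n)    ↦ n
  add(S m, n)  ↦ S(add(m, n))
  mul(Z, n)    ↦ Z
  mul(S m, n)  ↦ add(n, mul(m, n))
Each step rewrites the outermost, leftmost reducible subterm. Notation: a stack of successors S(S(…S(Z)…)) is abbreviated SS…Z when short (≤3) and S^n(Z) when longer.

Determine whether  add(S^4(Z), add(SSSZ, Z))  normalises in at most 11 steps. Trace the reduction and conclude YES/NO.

Answer: YES — reaches normal form S^7(Z) in 9 ≤ 11 steps

Reduction:
  start: add(S^4(Z), add(SSSZ, Z))
  step 1: S(add(SSSZ, add(SSSZ, Z)))
  step 2: S(S(add(SSZ, add(SSSZ, Z))))
  step 3: S(S(S(add(SZ, add(SSSZ, Z)))))
  step 4: S(S(S(S(add(Z, add(SSSZ, Z))))))
  step 5: S(S(S(S(add(SSSZ, Z)))))
  step 6: S(S(S(S(S(add(SSZ, Z))))))
  step 7: S(S(S(S(S(S(add(SZ, Z)))))))
  step 8: S(S(S(S(S(S(S(add(Z, Z))))))))
  step 9: S^7(Z)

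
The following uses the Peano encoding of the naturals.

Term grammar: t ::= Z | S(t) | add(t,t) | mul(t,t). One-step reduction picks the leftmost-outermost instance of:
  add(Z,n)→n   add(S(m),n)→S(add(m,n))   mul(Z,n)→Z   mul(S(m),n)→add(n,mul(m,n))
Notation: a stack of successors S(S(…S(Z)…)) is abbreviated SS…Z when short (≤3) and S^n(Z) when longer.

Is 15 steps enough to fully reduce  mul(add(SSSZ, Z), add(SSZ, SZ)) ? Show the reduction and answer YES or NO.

Answer: NO — after 15 steps the term is S(S(S(S(S(add(add(Z, SZ), mul(add(SZ, Z), add(SSZ, SZ)))))))), not yet normal

Derivation:
  start: mul(add(SSSZ, Z), add(SSZ, SZ))
  step 1: mul(S(add(SSZ, Z)), add(SSZ, SZ))
  step 2: add(add(SSZ, SZ), mul(add(SSZ, Z), add(SSZ, SZ)))
  step 3: add(S(add(SZ, SZ)), mul(add(SSZ, Z), add(SSZ, SZ)))
  step 4: S(add(add(SZ, SZ), mul(add(SSZ, Z), add(SSZ, SZ))))
  step 5: S(add(S(add(Z, SZ)), mul(add(SSZ, Z), add(SSZ, SZ))))
  step 6: S(S(add(add(Z, SZ), mul(add(SSZ, Z), add(SSZ, SZ)))))
  step 7: S(S(add(SZ, mul(add(SSZ, Z), add(SSZ, SZ)))))
  step 8: S(S(S(add(Z, mul(add(SSZ, Z), add(SSZ, SZ))))))
  step 9: S(S(S(mul(add(SSZ, Z), add(SSZ, SZ)))))
  step 10: S(S(S(mul(S(add(SZ, Z)), add(SSZ, SZ)))))
  step 11: S(S(S(add(add(SSZ, SZ), mul(add(SZ, Z), add(SSZ, SZ))))))
  step 12: S(S(S(add(S(add(SZ, SZ)), mul(add(SZ, Z), add(SSZ, SZ))))))
  step 13: S(S(S(S(add(add(SZ, SZ), mul(add(SZ, Z), add(SSZ, SZ)))))))
  step 14: S(S(S(S(add(S(add(Z, SZ)), mul(add(SZ, Z), add(SSZ, SZ)))))))
  step 15: S(S(S(S(S(add(add(Z, SZ), mul(add(SZ, Z), add(SSZ, SZ))))))))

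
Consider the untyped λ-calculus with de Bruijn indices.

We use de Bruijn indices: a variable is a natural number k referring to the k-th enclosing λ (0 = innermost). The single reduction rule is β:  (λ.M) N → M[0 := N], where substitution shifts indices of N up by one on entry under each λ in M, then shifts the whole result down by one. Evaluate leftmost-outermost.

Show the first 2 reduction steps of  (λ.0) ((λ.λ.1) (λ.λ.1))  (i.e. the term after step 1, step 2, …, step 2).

  start: (λ.0) ((λ.λ.1) (λ.λ.1))
  step 1: (λ.λ.1) (λ.λ.1)
  step 2: λ.λ.λ.1

Answer: after 2 steps: λ.λ.λ.1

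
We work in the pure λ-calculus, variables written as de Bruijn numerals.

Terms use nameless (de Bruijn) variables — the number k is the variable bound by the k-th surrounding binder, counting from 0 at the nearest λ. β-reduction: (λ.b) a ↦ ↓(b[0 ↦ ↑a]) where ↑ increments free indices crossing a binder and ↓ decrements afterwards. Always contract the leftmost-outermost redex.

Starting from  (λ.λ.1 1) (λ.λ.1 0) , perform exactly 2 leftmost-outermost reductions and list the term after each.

  start: (λ.λ.1 1) (λ.λ.1 0)
  [1] λ.(λ.λ.1 0) (λ.λ.1 0)
  [2] λ.λ.(λ.λ.1 0) 0

Answer: after 2 steps: λ.λ.(λ.λ.1 0) 0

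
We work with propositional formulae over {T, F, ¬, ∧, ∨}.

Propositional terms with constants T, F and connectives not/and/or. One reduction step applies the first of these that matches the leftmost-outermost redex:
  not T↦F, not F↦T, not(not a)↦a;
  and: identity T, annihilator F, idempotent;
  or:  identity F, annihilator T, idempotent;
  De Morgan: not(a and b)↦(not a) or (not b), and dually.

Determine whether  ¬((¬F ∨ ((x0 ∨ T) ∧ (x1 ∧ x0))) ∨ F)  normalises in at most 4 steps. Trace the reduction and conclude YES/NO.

Answer: NO — after 4 steps the term is F ∧ ¬F, not yet normal

Derivation:
  start: ¬((¬F ∨ ((x0 ∨ T) ∧ (x1 ∧ x0))) ∨ F)
  [1] ¬(¬F ∨ ((x0 ∨ T) ∧ (x1 ∧ x0))) ∧ ¬F
  [2] (¬¬F ∧ ¬((x0 ∨ T) ∧ (x1 ∧ x0))) ∧ ¬F
  [3] (F ∧ ¬((x0 ∨ T) ∧ (x1 ∧ x0))) ∧ ¬F
  [4] F ∧ ¬F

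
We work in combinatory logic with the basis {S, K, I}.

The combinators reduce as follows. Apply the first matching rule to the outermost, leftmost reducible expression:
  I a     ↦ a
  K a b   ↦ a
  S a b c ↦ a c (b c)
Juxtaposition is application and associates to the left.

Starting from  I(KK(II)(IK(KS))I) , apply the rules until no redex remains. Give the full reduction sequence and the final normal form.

  start: I(KK(II)(IK(KS))I)
  [1] KK(II)(IK(KS))I
  [2] K(IK(KS))I
  [3] IK(KS)
  [4] K(KS)

Answer: normal form = K(KS)  (in 4 steps)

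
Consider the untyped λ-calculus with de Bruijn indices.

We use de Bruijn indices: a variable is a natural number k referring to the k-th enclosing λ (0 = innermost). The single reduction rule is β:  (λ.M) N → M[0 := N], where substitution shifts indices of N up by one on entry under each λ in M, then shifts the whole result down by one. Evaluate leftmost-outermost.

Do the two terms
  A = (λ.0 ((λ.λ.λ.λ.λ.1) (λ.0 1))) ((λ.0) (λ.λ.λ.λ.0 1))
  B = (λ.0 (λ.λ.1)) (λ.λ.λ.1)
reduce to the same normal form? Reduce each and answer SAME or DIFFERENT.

Term A:
  start: (λ.0 ((λ.λ.λ.λ.λ.1) (λ.0 1))) ((λ.0) (λ.λ.λ.λ.0 1))
  →1  (λ.0) (λ.λ.λ.λ.0 1) ((λ.λ.λ.λ.λ.1) (λ.0 ((λ.0) (λ.λ.λ.λ.0 1))))
  →2  (λ.λ.λ.λ.0 1) ((λ.λ.λ.λ.λ.1) (λ.0 ((λ.0) (λ.λ.λ.λ.0 1))))
  →3  λ.λ.λ.0 1

Term B:
  start: (λ.0 (λ.λ.1)) (λ.λ.λ.1)
  →1  (λ.λ.λ.1) (λ.λ.1)
  →2  λ.λ.1

Answer: DIFFERENT — A ⇓ λ.λ.λ.0 1, B ⇓ λ.λ.1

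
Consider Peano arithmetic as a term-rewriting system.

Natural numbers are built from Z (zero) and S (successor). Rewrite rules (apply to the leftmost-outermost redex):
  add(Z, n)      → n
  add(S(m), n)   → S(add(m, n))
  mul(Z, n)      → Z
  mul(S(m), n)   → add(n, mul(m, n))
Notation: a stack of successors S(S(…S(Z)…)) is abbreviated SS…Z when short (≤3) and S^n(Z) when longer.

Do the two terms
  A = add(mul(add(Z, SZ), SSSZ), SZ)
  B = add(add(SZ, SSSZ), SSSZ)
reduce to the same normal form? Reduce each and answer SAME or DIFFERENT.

Answer: DIFFERENT — A ⇓ S^4(Z), B ⇓ S^7(Z)

Working:
Term A:
  start: add(mul(add(Z, SZ), SSSZ), SZ)
  [1] add(mul(SZ, SSSZ), SZ)
  [2] add(add(SSSZ, mul(Z, SSSZ)), SZ)
  [3] add(S(add(SSZ, mul(Z, SSSZ))), SZ)
  [4] S(add(add(SSZ, mul(Z, SSSZ)), SZ))
  [5] S(add(S(add(SZ, mul(Z, SSSZ))), SZ))
  [6] S(S(add(add(SZ, mul(Z, SSSZ)), SZ)))
  [7] S(S(add(S(add(Z, mul(Z, SSSZ))), SZ)))
  [8] S(S(S(add(add(Z, mul(Z, SSSZ)), SZ))))
  [9] S(S(S(add(mul(Z, SSSZ), SZ))))
  [10] S(S(S(add(Z, SZ))))
  [11] S^4(Z)

Term B:
  start: add(add(SZ, SSSZ), SSSZ)
  [1] add(S(add(Z, SSSZ)), SSSZ)
  [2] S(add(add(Z, SSSZ), SSSZ))
  [3] S(add(SSSZ, SSSZ))
  [4] S(S(add(SSZ, SSSZ)))
  [5] S(S(S(add(SZ, SSSZ))))
  [6] S(S(S(S(add(Z, SSSZ)))))
  [7] S^7(Z)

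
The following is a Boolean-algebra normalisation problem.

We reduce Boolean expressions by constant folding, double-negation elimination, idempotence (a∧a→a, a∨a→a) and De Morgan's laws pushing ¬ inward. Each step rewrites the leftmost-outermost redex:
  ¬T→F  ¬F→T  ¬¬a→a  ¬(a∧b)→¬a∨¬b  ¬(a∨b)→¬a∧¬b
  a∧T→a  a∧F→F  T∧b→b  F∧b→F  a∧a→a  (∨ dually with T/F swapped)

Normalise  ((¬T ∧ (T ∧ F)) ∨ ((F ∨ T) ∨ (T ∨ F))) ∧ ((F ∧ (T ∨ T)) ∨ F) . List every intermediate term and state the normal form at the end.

  start: ((¬T ∧ (T ∧ F)) ∨ ((F ∨ T) ∨ (T ∨ F))) ∧ ((F ∧ (T ∨ T)) ∨ F)
  step 1: ((F ∧ (T ∧ F)) ∨ ((F ∨ T) ∨ (T ∨ F))) ∧ ((F ∧ (T ∨ T)) ∨ F)
  step 2: (F ∨ ((F ∨ T) ∨ (T ∨ F))) ∧ ((F ∧ (T ∨ T)) ∨ F)
  step 3: ((F ∨ T) ∨ (T ∨ F)) ∧ ((F ∧ (T ∨ T)) ∨ F)
  step 4: (T ∨ (T ∨ F)) ∧ ((F ∧ (T ∨ T)) ∨ F)
  step 5: T ∧ ((F ∧ (T ∨ T)) ∨ F)
  step 6: (F ∧ (T ∨ T)) ∨ F
  step 7: F ∧ (T ∨ T)
  step 8: F

Answer: normal form = F  (in 8 steps)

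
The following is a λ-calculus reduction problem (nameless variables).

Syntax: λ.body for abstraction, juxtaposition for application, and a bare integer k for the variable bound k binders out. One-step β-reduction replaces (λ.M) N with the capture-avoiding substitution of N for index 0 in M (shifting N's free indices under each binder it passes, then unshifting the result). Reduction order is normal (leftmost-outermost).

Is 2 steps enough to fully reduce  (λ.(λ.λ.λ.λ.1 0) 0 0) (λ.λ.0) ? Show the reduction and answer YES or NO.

  start: (λ.(λ.λ.λ.λ.1 0) 0 0) (λ.λ.0)
  →1  (λ.λ.λ.λ.1 0) (λ.λ.0) (λ.λ.0)
  →2  (λ.λ.λ.1 0) (λ.λ.0)

Answer: NO — after 2 steps the term is (λ.λ.λ.1 0) (λ.λ.0), not yet normal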